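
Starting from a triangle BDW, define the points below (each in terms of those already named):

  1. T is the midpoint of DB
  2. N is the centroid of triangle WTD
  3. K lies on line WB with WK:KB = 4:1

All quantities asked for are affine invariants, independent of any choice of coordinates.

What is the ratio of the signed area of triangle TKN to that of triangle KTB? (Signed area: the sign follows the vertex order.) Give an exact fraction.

[TKN]:[KTB] = 5/3

Set B = (0, 0), D = (1, 0), W = (0, 1); any affine frame gives the same invariant.
1. T is the midpoint of DB ⇒ T = (1/2, 0)
2. N is the centroid of triangle WTD ⇒ N = (1/2, 1/3)
3. K lies on line WB with WK:KB = 4:1 ⇒ K = (0, 1/5)
2·[TKN] = -1/6, 2·[KTB] = -1/10
[TKN]:[KTB] = -1/6:-1/10 = 5/3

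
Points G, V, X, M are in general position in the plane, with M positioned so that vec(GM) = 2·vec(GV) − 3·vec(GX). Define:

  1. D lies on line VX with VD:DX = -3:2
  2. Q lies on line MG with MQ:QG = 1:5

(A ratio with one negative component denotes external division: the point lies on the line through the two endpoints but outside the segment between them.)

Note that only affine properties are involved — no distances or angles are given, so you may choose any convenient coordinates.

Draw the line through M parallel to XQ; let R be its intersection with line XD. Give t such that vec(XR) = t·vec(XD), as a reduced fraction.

Assign G = (0, 0), V = (1, 0), X = (0, 1), M = (2, -3) — the answer is frame-independent, so this choice is without loss of generality.
1. D lies on line VX with VD:DX = -3:2 ⇒ D = (-2, 3)
2. Q lies on line MG with MQ:QG = 1:5 ⇒ Q = (5/3, -5/2)
through M parallel to XQ: direction (5/3, -7/2); meets XD at R = (2/11, 9/11)
R = X + t·(D−X) with t = -1/11

t = -1/11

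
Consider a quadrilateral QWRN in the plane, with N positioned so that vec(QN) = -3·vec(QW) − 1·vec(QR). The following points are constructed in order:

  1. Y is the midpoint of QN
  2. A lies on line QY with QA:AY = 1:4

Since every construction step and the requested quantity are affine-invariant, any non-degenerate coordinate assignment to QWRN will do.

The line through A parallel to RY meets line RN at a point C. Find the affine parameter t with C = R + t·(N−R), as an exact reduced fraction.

t = -4/5

Choose coordinates Q = (0, 0), W = (1, 0), R = (0, 1), N = (-3, -1).
1. Y is the midpoint of QN ⇒ Y = (-3/2, -1/2)
2. A lies on line QY with QA:AY = 1:4 ⇒ A = (-3/10, -1/10)
through A parallel to RY: direction (-3/2, -3/2); meets RN at C = (12/5, 13/5)
C = R + t·(N−R) with t = -4/5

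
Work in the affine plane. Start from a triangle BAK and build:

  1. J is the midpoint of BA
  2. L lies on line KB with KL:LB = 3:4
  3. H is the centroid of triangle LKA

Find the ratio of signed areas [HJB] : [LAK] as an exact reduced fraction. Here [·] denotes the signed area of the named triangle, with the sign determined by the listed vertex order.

Assign B = (0, 0), A = (1, 0), K = (0, 1) — the answer is frame-independent, so this choice is without loss of generality.
1. J is the midpoint of BA ⇒ J = (1/2, 0)
2. L lies on line KB with KL:LB = 3:4 ⇒ L = (0, 4/7)
3. H is the centroid of triangle LKA ⇒ H = (1/3, 11/21)
2·[HJB] = -11/42, 2·[LAK] = 3/7
[HJB]:[LAK] = -11/42:3/7 = -11/18

[HJB]:[LAK] = -11/18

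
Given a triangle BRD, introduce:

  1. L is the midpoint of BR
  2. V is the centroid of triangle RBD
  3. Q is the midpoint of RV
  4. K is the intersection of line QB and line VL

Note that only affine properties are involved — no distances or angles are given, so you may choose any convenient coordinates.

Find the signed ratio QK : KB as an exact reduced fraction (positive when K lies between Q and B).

Assign B = (0, 0), R = (1, 0), D = (0, 1) — the answer is frame-independent, so this choice is without loss of generality.
1. L is the midpoint of BR ⇒ L = (1/2, 0)
2. V is the centroid of triangle RBD ⇒ V = (1/3, 1/3)
3. Q is the midpoint of RV ⇒ Q = (2/3, 1/6)
4. K is the intersection of line QB and line VL ⇒ K = (4/9, 1/9)
K = Q + t·(B−Q) with t = 1/3, so QK:KB = t:(1−t) = 1/3:2/3

QK:KB = 1/2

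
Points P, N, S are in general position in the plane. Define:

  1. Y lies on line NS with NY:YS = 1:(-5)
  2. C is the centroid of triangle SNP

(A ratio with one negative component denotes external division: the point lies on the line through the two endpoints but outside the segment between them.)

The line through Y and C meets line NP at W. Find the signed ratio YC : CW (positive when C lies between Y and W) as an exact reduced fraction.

Assign P = (0, 0), N = (1, 0), S = (0, 1) — the answer is frame-independent, so this choice is without loss of generality.
1. Y lies on line NS with NY:YS = 1:(-5) ⇒ Y = (5/4, -1/4)
2. C is the centroid of triangle SNP ⇒ C = (1/3, 1/3)
line YC meets NP at W = (6/7, 0)
C = Y + t·(W−Y) with t = 7/3, so YC:CW = 7/3:-4/3

YC:CW = -7/4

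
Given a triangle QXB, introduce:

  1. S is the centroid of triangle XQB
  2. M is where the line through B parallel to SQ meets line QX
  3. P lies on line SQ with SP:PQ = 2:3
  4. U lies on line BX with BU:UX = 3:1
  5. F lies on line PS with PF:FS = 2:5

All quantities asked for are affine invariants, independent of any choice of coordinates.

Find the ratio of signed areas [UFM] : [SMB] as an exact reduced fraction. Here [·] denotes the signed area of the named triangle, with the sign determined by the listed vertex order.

[UFM]:[SMB] = -3/28

Work in coordinates with Q = (0, 0), X = (1, 0), B = (0, 1).
1. S is the centroid of triangle XQB ⇒ S = (1/3, 1/3)
2. M is where the line through B parallel to SQ meets line QX ⇒ M = (-1, 0)
3. P lies on line SQ with SP:PQ = 2:3 ⇒ P = (1/5, 1/5)
4. U lies on line BX with BU:UX = 3:1 ⇒ U = (3/4, 1/4)
5. F lies on line PS with PF:FS = 2:5 ⇒ F = (5/21, 5/21)
2·[UFM] = 3/28, 2·[SMB] = -1
[UFM]:[SMB] = 3/28:-1 = -3/28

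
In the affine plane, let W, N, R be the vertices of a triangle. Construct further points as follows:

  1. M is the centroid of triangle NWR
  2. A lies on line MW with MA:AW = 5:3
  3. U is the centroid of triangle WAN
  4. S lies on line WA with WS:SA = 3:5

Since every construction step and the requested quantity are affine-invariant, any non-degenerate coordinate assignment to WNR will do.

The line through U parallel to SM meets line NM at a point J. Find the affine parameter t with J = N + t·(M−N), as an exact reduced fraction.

t = 2/3

Assign W = (0, 0), N = (1, 0), R = (0, 1) — the answer is frame-independent, so this choice is without loss of generality.
1. M is the centroid of triangle NWR ⇒ M = (1/3, 1/3)
2. A lies on line MW with MA:AW = 5:3 ⇒ A = (1/8, 1/8)
3. U is the centroid of triangle WAN ⇒ U = (3/8, 1/24)
4. S lies on line WA with WS:SA = 3:5 ⇒ S = (3/64, 3/64)
through U parallel to SM: direction (55/192, 55/192); meets NM at J = (5/9, 2/9)
J = N + t·(M−N) with t = 2/3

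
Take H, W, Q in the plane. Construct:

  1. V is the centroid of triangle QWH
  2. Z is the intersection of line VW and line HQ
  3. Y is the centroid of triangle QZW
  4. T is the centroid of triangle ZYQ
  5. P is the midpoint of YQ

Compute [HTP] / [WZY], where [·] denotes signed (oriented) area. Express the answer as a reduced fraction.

Assign H = (0, 0), W = (1, 0), Q = (0, 1) — the answer is frame-independent, so this choice is without loss of generality.
1. V is the centroid of triangle QWH ⇒ V = (1/3, 1/3)
2. Z is the intersection of line VW and line HQ ⇒ Z = (0, 1/2)
3. Y is the centroid of triangle QZW ⇒ Y = (1/3, 1/2)
4. T is the centroid of triangle ZYQ ⇒ T = (1/9, 2/3)
5. P is the midpoint of YQ ⇒ P = (1/6, 3/4)
2·[HTP] = -1/36, 2·[WZY] = -1/6
[HTP]:[WZY] = -1/36:-1/6 = 1/6

[HTP]:[WZY] = 1/6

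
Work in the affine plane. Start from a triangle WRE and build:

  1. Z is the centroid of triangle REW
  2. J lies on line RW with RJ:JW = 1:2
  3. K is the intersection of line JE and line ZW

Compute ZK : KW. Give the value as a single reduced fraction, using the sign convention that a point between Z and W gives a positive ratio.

ZK:KW = -1/6

Work in coordinates with W = (0, 0), R = (1, 0), E = (0, 1).
1. Z is the centroid of triangle REW ⇒ Z = (1/3, 1/3)
2. J lies on line RW with RJ:JW = 1:2 ⇒ J = (2/3, 0)
3. K is the intersection of line JE and line ZW ⇒ K = (2/5, 2/5)
K = Z + t·(W−Z) with t = -1/5, so ZK:KW = t:(1−t) = -1/5:6/5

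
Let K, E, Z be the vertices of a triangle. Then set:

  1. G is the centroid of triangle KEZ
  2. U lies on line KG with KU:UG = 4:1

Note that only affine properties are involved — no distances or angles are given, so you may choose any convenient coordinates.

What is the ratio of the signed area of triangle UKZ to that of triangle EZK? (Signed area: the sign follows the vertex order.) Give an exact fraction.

[UKZ]:[EZK] = -4/15

Assign K = (0, 0), E = (1, 0), Z = (0, 1) — the answer is frame-independent, so this choice is without loss of generality.
1. G is the centroid of triangle KEZ ⇒ G = (1/3, 1/3)
2. U lies on line KG with KU:UG = 4:1 ⇒ U = (4/15, 4/15)
2·[UKZ] = -4/15, 2·[EZK] = 1
[UKZ]:[EZK] = -4/15:1 = -4/15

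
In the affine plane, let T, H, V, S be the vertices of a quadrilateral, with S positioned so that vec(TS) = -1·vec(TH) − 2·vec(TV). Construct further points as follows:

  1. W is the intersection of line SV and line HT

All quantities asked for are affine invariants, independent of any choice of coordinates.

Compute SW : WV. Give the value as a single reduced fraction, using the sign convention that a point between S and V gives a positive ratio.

SW:WV = 2

Work in coordinates with T = (0, 0), H = (1, 0), V = (0, 1), S = (-1, -2).
1. W is the intersection of line SV and line HT ⇒ W = (-1/3, 0)
W = S + t·(V−S) with t = 2/3, so SW:WV = t:(1−t) = 2/3:1/3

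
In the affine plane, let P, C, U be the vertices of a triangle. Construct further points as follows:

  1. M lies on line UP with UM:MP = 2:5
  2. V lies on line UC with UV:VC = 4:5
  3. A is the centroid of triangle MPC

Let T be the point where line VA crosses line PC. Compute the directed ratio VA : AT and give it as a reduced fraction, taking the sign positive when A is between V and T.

Choose coordinates P = (0, 0), C = (1, 0), U = (0, 1).
1. M lies on line UP with UM:MP = 2:5 ⇒ M = (0, 5/7)
2. V lies on line UC with UV:VC = 4:5 ⇒ V = (4/9, 5/9)
3. A is the centroid of triangle MPC ⇒ A = (1/3, 5/21)
line VA meets PC at T = (1/4, 0)
A = V + t·(T−V) with t = 4/7, so VA:AT = 4/7:3/7

VA:AT = 4/3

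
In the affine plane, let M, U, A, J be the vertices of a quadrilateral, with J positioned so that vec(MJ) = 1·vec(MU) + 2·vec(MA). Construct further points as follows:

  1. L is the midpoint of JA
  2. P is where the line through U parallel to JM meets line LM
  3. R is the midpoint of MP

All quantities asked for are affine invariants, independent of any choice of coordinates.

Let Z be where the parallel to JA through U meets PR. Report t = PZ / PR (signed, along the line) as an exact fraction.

Assign M = (0, 0), U = (1, 0), A = (0, 1), J = (1, 2) — the answer is frame-independent, so this choice is without loss of generality.
1. L is the midpoint of JA ⇒ L = (1/2, 3/2)
2. P is where the line through U parallel to JM meets line LM ⇒ P = (-2, -6)
3. R is the midpoint of MP ⇒ R = (-1, -3)
through U parallel to JA: direction (-1, -1); meets PR at Z = (-1/2, -3/2)
Z = P + t·(R−P) with t = 3/2

t = 3/2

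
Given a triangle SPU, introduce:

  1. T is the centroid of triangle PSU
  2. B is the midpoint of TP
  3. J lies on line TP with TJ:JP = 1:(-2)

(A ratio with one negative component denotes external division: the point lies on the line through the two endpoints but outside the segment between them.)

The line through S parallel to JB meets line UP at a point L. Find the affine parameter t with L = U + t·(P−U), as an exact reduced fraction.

Assign S = (0, 0), P = (1, 0), U = (0, 1) — the answer is frame-independent, so this choice is without loss of generality.
1. T is the centroid of triangle PSU ⇒ T = (1/3, 1/3)
2. B is the midpoint of TP ⇒ B = (2/3, 1/6)
3. J lies on line TP with TJ:JP = 1:(-2) ⇒ J = (-1/3, 2/3)
through S parallel to JB: direction (1, -1/2); meets UP at L = (2, -1)
L = U + t·(P−U) with t = 2

t = 2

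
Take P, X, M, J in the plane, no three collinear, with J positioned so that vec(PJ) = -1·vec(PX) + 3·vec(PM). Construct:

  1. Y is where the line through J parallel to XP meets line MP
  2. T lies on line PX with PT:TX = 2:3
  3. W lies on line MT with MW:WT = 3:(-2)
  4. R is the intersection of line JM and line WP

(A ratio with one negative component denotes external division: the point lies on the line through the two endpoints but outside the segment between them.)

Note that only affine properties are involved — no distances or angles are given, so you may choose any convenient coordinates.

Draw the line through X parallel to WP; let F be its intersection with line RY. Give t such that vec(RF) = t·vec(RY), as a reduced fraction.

t = 5/9

Choose coordinates P = (0, 0), X = (1, 0), M = (0, 1), J = (-1, 3).
1. Y is where the line through J parallel to XP meets line MP ⇒ Y = (0, 3)
2. T lies on line PX with PT:TX = 2:3 ⇒ T = (2/5, 0)
3. W lies on line MT with MW:WT = 3:(-2) ⇒ W = (6/5, -2)
4. R is the intersection of line JM and line WP ⇒ R = (3, -5)
through X parallel to WP: direction (-6/5, 2); meets RY at F = (4/3, -5/9)
F = R + t·(Y−R) with t = 5/9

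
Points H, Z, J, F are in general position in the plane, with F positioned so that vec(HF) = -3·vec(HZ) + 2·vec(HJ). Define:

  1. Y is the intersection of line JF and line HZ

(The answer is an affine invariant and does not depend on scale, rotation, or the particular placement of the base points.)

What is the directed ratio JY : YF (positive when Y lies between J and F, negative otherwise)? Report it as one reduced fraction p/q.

Work in coordinates with H = (0, 0), Z = (1, 0), J = (0, 1), F = (-3, 2).
1. Y is the intersection of line JF and line HZ ⇒ Y = (3, 0)
Y = J + t·(F−J) with t = -1, so JY:YF = t:(1−t) = -1:2

JY:YF = -1/2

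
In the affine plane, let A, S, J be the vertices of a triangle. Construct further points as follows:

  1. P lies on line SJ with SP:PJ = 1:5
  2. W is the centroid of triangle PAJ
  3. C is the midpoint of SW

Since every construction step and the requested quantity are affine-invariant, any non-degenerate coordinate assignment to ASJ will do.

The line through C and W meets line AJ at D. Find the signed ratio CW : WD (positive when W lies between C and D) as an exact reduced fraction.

Choose coordinates A = (0, 0), S = (1, 0), J = (0, 1).
1. P lies on line SJ with SP:PJ = 1:5 ⇒ P = (5/6, 1/6)
2. W is the centroid of triangle PAJ ⇒ W = (5/18, 7/18)
3. C is the midpoint of SW ⇒ C = (23/36, 7/36)
line CW meets AJ at D = (0, 7/13)
W = C + t·(D−C) with t = 13/23, so CW:WD = 13/23:10/23

CW:WD = 13/10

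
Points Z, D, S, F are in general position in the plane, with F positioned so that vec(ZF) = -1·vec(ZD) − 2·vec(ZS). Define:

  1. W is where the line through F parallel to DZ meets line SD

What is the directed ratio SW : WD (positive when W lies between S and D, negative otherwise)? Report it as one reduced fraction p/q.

Work in coordinates with Z = (0, 0), D = (1, 0), S = (0, 1), F = (-1, -2).
1. W is where the line through F parallel to DZ meets line SD ⇒ W = (3, -2)
W = S + t·(D−S) with t = 3, so SW:WD = t:(1−t) = 3:-2

SW:WD = -3/2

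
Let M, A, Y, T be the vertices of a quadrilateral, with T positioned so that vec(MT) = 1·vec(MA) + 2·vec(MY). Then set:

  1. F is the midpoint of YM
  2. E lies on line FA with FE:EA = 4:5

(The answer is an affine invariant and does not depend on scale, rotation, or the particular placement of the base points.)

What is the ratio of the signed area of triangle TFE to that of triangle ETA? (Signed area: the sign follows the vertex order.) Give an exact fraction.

Choose coordinates M = (0, 0), A = (1, 0), Y = (0, 1), T = (1, 2).
1. F is the midpoint of YM ⇒ F = (0, 1/2)
2. E lies on line FA with FE:EA = 4:5 ⇒ E = (4/9, 5/18)
2·[TFE] = 8/9, 2·[ETA] = -10/9
[TFE]:[ETA] = 8/9:-10/9 = -4/5

[TFE]:[ETA] = -4/5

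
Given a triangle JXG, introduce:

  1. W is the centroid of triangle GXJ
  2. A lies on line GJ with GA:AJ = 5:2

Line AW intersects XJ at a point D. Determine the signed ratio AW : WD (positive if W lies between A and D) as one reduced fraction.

AW:WD = -1/7

Assign J = (0, 0), X = (1, 0), G = (0, 1) — the answer is frame-independent, so this choice is without loss of generality.
1. W is the centroid of triangle GXJ ⇒ W = (1/3, 1/3)
2. A lies on line GJ with GA:AJ = 5:2 ⇒ A = (0, 2/7)
line AW meets XJ at D = (-2, 0)
W = A + t·(D−A) with t = -1/6, so AW:WD = -1/6:7/6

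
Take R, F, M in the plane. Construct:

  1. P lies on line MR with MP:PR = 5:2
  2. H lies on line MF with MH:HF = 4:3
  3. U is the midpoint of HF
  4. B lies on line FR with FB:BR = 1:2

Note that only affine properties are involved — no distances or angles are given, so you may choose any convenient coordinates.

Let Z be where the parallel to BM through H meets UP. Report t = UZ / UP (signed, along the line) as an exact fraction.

Assign R = (0, 0), F = (1, 0), M = (0, 1) — the answer is frame-independent, so this choice is without loss of generality.
1. P lies on line MR with MP:PR = 5:2 ⇒ P = (0, 2/7)
2. H lies on line MF with MH:HF = 4:3 ⇒ H = (4/7, 3/7)
3. U is the midpoint of HF ⇒ U = (11/14, 3/14)
4. B lies on line FR with FB:BR = 1:2 ⇒ B = (2/3, 0)
through H parallel to BM: direction (-2/3, 1); meets UP at Z = (22/31, 48/217)
Z = U + t·(P−U) with t = 3/31

t = 3/31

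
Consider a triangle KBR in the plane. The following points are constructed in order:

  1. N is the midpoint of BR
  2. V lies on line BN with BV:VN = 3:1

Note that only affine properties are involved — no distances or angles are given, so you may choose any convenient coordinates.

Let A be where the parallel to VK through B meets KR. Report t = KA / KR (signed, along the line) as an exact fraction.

t = -3/5

Assign K = (0, 0), B = (1, 0), R = (0, 1) — the answer is frame-independent, so this choice is without loss of generality.
1. N is the midpoint of BR ⇒ N = (1/2, 1/2)
2. V lies on line BN with BV:VN = 3:1 ⇒ V = (5/8, 3/8)
through B parallel to VK: direction (-5/8, -3/8); meets KR at A = (0, -3/5)
A = K + t·(R−K) with t = -3/5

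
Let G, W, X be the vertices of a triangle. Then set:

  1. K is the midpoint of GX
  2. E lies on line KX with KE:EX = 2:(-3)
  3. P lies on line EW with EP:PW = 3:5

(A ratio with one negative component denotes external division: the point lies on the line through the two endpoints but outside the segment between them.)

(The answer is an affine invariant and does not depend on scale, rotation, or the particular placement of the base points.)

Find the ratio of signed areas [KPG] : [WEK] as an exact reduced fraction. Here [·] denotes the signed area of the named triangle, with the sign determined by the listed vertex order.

Set G = (0, 0), W = (1, 0), X = (0, 1); any affine frame gives the same invariant.
1. K is the midpoint of GX ⇒ K = (0, 1/2)
2. E lies on line KX with KE:EX = 2:(-3) ⇒ E = (0, -1/2)
3. P lies on line EW with EP:PW = 3:5 ⇒ P = (3/8, -5/16)
2·[KPG] = -3/16, 2·[WEK] = -1
[KPG]:[WEK] = -3/16:-1 = 3/16

[KPG]:[WEK] = 3/16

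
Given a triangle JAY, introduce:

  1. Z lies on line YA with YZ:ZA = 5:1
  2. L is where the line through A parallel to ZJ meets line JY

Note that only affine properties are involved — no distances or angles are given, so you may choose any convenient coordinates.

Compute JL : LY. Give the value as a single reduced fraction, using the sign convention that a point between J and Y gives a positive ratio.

Assign J = (0, 0), A = (1, 0), Y = (0, 1) — the answer is frame-independent, so this choice is without loss of generality.
1. Z lies on line YA with YZ:ZA = 5:1 ⇒ Z = (5/6, 1/6)
2. L is where the line through A parallel to ZJ meets line JY ⇒ L = (0, -1/5)
L = J + t·(Y−J) with t = -1/5, so JL:LY = t:(1−t) = -1/5:6/5

JL:LY = -1/6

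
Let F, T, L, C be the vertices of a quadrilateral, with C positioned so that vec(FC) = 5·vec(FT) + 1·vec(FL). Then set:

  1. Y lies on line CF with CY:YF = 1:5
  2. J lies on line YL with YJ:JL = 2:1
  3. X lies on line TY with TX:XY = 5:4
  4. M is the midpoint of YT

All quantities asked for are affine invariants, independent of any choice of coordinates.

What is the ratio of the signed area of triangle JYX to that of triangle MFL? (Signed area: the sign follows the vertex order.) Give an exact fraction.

[JYX]:[MFL] = 128/279

Assign F = (0, 0), T = (1, 0), L = (0, 1), C = (5, 1) — the answer is frame-independent, so this choice is without loss of generality.
1. Y lies on line CF with CY:YF = 1:5 ⇒ Y = (25/6, 5/6)
2. J lies on line YL with YJ:JL = 2:1 ⇒ J = (25/18, 17/18)
3. X lies on line TY with TX:XY = 5:4 ⇒ X = (149/54, 25/54)
4. M is the midpoint of YT ⇒ M = (31/12, 5/12)
2·[JYX] = -32/27, 2·[MFL] = -31/12
[JYX]:[MFL] = -32/27:-31/12 = 128/279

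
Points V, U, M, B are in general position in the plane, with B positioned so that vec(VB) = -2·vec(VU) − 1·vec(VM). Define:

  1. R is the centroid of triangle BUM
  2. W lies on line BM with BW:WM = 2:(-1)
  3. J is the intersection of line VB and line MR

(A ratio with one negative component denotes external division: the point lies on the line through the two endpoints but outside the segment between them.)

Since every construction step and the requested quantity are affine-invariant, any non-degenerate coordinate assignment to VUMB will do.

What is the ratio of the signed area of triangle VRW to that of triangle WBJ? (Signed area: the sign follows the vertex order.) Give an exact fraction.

[VRW]:[WBJ] = -5/16

Set V = (0, 0), U = (1, 0), M = (0, 1), B = (-2, -1); any affine frame gives the same invariant.
1. R is the centroid of triangle BUM ⇒ R = (-1/3, 0)
2. W lies on line BM with BW:WM = 2:(-1) ⇒ W = (2, 3)
3. J is the intersection of line VB and line MR ⇒ J = (-2/5, -1/5)
2·[VRW] = -1, 2·[WBJ] = 16/5
[VRW]:[WBJ] = -1:16/5 = -5/16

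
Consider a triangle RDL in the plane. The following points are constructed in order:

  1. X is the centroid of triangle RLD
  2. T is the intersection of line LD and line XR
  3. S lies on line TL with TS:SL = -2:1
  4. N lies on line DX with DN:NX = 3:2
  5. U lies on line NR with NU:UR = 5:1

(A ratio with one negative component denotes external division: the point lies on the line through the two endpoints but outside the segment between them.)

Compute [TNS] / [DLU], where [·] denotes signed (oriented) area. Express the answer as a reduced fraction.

Assign R = (0, 0), D = (1, 0), L = (0, 1) — the answer is frame-independent, so this choice is without loss of generality.
1. X is the centroid of triangle RLD ⇒ X = (1/3, 1/3)
2. T is the intersection of line LD and line XR ⇒ T = (1/2, 1/2)
3. S lies on line TL with TS:SL = -2:1 ⇒ S = (-1/2, 3/2)
4. N lies on line DX with DN:NX = 3:2 ⇒ N = (3/5, 1/5)
5. U lies on line NR with NU:UR = 5:1 ⇒ U = (1/10, 1/30)
2·[TNS] = -1/5, 2·[DLU] = 13/15
[TNS]:[DLU] = -1/5:13/15 = -3/13

[TNS]:[DLU] = -3/13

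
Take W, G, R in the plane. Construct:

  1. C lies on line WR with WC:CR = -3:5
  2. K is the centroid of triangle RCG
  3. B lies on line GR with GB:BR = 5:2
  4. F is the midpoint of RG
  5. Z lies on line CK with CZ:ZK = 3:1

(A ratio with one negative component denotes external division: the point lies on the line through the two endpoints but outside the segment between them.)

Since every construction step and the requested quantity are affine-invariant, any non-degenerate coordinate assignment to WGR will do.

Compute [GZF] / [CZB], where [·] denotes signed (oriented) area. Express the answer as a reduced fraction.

[GZF]:[CZB] = -7/3

Work in coordinates with W = (0, 0), G = (1, 0), R = (0, 1).
1. C lies on line WR with WC:CR = -3:5 ⇒ C = (0, -3/2)
2. K is the centroid of triangle RCG ⇒ K = (1/3, -1/6)
3. B lies on line GR with GB:BR = 5:2 ⇒ B = (2/7, 5/7)
4. F is the midpoint of RG ⇒ F = (1/2, 1/2)
5. Z lies on line CK with CZ:ZK = 3:1 ⇒ Z = (1/4, -1/2)
2·[GZF] = -5/8, 2·[CZB] = 15/56
[GZF]:[CZB] = -5/8:15/56 = -7/3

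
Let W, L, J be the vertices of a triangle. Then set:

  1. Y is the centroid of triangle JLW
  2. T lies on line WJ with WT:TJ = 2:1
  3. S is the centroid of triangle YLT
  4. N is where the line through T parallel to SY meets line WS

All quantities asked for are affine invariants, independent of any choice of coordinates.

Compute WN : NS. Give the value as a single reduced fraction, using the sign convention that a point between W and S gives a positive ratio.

WN:NS = -2

Work in coordinates with W = (0, 0), L = (1, 0), J = (0, 1).
1. Y is the centroid of triangle JLW ⇒ Y = (1/3, 1/3)
2. T lies on line WJ with WT:TJ = 2:1 ⇒ T = (0, 2/3)
3. S is the centroid of triangle YLT ⇒ S = (4/9, 1/3)
4. N is where the line through T parallel to SY meets line WS ⇒ N = (8/9, 2/3)
N = W + t·(S−W) with t = 2, so WN:NS = t:(1−t) = 2:-1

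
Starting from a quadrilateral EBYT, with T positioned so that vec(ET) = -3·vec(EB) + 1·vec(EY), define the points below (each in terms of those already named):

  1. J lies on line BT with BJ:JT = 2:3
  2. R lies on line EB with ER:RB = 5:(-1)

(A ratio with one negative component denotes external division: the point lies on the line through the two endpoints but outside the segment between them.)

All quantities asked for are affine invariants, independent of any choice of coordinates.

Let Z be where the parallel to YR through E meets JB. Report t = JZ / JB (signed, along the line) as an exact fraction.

t = 1/11

Work in coordinates with E = (0, 0), B = (1, 0), Y = (0, 1), T = (-3, 1).
1. J lies on line BT with BJ:JT = 2:3 ⇒ J = (-3/5, 2/5)
2. R lies on line EB with ER:RB = 5:(-1) ⇒ R = (5/4, 0)
through E parallel to YR: direction (5/4, -1); meets JB at Z = (-5/11, 4/11)
Z = J + t·(B−J) with t = 1/11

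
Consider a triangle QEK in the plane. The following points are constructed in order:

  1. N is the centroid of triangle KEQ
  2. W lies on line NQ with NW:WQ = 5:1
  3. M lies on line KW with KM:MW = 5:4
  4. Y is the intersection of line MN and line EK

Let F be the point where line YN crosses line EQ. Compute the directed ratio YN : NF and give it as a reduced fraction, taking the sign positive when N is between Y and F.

Assign Q = (0, 0), E = (1, 0), K = (0, 1) — the answer is frame-independent, so this choice is without loss of generality.
1. N is the centroid of triangle KEQ ⇒ N = (1/3, 1/3)
2. W lies on line NQ with NW:WQ = 5:1 ⇒ W = (1/18, 1/18)
3. M lies on line KW with KM:MW = 5:4 ⇒ M = (5/162, 77/162)
4. Y is the intersection of line MN and line EK ⇒ Y = (25/26, 1/26)
line YN meets EQ at F = (24/23, 0)
N = Y + t·(F−Y) with t = -23/3, so YN:NF = -23/3:26/3

YN:NF = -23/26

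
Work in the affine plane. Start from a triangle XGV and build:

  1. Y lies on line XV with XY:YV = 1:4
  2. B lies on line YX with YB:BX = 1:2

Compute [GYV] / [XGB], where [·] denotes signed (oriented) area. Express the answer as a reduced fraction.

[GYV]:[XGB] = -6

Work in coordinates with X = (0, 0), G = (1, 0), V = (0, 1).
1. Y lies on line XV with XY:YV = 1:4 ⇒ Y = (0, 1/5)
2. B lies on line YX with YB:BX = 1:2 ⇒ B = (0, 2/15)
2·[GYV] = -4/5, 2·[XGB] = 2/15
[GYV]:[XGB] = -4/5:2/15 = -6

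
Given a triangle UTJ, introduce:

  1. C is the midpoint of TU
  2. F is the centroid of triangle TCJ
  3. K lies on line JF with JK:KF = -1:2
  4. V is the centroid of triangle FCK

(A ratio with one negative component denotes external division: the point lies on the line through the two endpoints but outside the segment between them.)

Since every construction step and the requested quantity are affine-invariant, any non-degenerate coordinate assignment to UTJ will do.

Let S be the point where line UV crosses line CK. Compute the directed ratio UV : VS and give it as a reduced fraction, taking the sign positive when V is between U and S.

Assign U = (0, 0), T = (1, 0), J = (0, 1) — the answer is frame-independent, so this choice is without loss of generality.
1. C is the midpoint of TU ⇒ C = (1/2, 0)
2. F is the centroid of triangle TCJ ⇒ F = (1/2, 1/3)
3. K lies on line JF with JK:KF = -1:2 ⇒ K = (-1/2, 5/3)
4. V is the centroid of triangle FCK ⇒ V = (1/6, 2/3)
line UV meets CK at S = (5/34, 10/17)
V = U + t·(S−U) with t = 17/15, so UV:VS = 17/15:-2/15

UV:VS = -17/2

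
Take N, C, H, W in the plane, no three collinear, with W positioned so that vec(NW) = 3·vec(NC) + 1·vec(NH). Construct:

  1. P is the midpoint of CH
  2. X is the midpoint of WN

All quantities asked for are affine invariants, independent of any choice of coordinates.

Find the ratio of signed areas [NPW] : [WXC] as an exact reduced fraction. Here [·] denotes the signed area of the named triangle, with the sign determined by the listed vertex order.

Choose coordinates N = (0, 0), C = (1, 0), H = (0, 1), W = (3, 1).
1. P is the midpoint of CH ⇒ P = (1/2, 1/2)
2. X is the midpoint of WN ⇒ X = (3/2, 1/2)
2·[NPW] = -1, 2·[WXC] = 1/2
[NPW]:[WXC] = -1:1/2 = -2

[NPW]:[WXC] = -2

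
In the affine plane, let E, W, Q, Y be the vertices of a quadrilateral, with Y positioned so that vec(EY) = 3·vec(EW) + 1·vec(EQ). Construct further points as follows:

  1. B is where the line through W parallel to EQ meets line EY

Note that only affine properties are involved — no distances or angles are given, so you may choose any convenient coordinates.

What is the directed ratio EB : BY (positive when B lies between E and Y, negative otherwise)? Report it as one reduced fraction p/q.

Choose coordinates E = (0, 0), W = (1, 0), Q = (0, 1), Y = (3, 1).
1. B is where the line through W parallel to EQ meets line EY ⇒ B = (1, 1/3)
B = E + t·(Y−E) with t = 1/3, so EB:BY = t:(1−t) = 1/3:2/3

EB:BY = 1/2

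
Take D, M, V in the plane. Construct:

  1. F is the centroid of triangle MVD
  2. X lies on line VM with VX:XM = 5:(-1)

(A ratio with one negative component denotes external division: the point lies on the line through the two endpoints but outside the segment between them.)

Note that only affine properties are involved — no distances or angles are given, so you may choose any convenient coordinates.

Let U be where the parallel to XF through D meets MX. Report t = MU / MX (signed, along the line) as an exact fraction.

t = 7

Choose coordinates D = (0, 0), M = (1, 0), V = (0, 1).
1. F is the centroid of triangle MVD ⇒ F = (1/3, 1/3)
2. X lies on line VM with VX:XM = 5:(-1) ⇒ X = (5/4, -1/4)
through D parallel to XF: direction (-11/12, 7/12); meets MX at U = (11/4, -7/4)
U = M + t·(X−M) with t = 7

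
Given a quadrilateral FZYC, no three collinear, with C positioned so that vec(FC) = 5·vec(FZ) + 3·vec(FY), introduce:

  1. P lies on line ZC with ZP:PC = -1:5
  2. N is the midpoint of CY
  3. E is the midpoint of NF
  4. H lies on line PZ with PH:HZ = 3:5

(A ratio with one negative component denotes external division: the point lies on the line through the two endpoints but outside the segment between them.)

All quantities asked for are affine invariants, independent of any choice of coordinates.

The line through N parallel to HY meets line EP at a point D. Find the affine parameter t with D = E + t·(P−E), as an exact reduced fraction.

t = -283/319

Work in coordinates with F = (0, 0), Z = (1, 0), Y = (0, 1), C = (5, 3).
1. P lies on line ZC with ZP:PC = -1:5 ⇒ P = (0, -3/4)
2. N is the midpoint of CY ⇒ N = (5/2, 2)
3. E is the midpoint of NF ⇒ E = (5/4, 1)
4. H lies on line PZ with PH:HZ = 3:5 ⇒ H = (3/8, -15/32)
through N parallel to HY: direction (-3/8, 47/32); meets EP at D = (1505/638, 3257/1276)
D = E + t·(P−E) with t = -283/319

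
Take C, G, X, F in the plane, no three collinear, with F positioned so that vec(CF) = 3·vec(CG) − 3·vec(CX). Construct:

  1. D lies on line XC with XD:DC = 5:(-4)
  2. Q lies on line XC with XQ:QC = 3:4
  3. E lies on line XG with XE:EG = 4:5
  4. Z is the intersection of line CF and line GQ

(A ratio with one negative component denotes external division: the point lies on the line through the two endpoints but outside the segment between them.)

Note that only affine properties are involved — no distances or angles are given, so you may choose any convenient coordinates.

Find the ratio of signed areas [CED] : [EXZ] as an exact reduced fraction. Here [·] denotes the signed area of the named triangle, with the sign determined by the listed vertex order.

[CED]:[EXZ] = -4

Set C = (0, 0), G = (1, 0), X = (0, 1), F = (3, -3); any affine frame gives the same invariant.
1. D lies on line XC with XD:DC = 5:(-4) ⇒ D = (0, -4)
2. Q lies on line XC with XQ:QC = 3:4 ⇒ Q = (0, 4/7)
3. E lies on line XG with XE:EG = 4:5 ⇒ E = (4/9, 5/9)
4. Z is the intersection of line CF and line GQ ⇒ Z = (-4/3, 4/3)
2·[CED] = -16/9, 2·[EXZ] = 4/9
[CED]:[EXZ] = -16/9:4/9 = -4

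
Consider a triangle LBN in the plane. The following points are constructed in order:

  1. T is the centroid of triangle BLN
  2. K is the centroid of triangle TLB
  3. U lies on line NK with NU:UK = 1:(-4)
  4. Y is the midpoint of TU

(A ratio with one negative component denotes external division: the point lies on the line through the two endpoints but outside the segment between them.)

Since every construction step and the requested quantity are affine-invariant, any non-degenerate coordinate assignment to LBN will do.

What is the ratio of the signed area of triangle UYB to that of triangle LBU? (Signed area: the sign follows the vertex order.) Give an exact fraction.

[UYB]:[LBU] = 13/70

Work in coordinates with L = (0, 0), B = (1, 0), N = (0, 1).
1. T is the centroid of triangle BLN ⇒ T = (1/3, 1/3)
2. K is the centroid of triangle TLB ⇒ K = (4/9, 1/9)
3. U lies on line NK with NU:UK = 1:(-4) ⇒ U = (-4/27, 35/27)
4. Y is the midpoint of TU ⇒ Y = (5/54, 22/27)
2·[UYB] = 13/54, 2·[LBU] = 35/27
[UYB]:[LBU] = 13/54:35/27 = 13/70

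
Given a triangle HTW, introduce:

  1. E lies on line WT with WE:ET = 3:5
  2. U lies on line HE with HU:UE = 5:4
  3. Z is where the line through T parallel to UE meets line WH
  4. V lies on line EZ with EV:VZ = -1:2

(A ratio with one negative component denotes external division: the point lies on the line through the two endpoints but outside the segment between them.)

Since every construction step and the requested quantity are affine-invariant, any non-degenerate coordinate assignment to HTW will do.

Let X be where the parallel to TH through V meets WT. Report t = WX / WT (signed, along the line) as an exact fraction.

Work in coordinates with H = (0, 0), T = (1, 0), W = (0, 1).
1. E lies on line WT with WE:ET = 3:5 ⇒ E = (3/8, 5/8)
2. U lies on line HE with HU:UE = 5:4 ⇒ U = (5/24, 25/72)
3. Z is where the line through T parallel to UE meets line WH ⇒ Z = (0, -5/3)
4. V lies on line EZ with EV:VZ = -1:2 ⇒ V = (3/4, 35/12)
through V parallel to TH: direction (-1, 0); meets WT at X = (-23/12, 35/12)
X = W + t·(T−W) with t = -23/12

t = -23/12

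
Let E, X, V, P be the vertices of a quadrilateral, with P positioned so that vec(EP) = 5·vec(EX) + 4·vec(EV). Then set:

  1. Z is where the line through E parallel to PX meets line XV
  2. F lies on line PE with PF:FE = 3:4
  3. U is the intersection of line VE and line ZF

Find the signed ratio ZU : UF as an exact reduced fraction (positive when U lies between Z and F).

Choose coordinates E = (0, 0), X = (1, 0), V = (0, 1), P = (5, 4).
1. Z is where the line through E parallel to PX meets line XV ⇒ Z = (1/2, 1/2)
2. F lies on line PE with PF:FE = 3:4 ⇒ F = (20/7, 16/7)
3. U is the intersection of line VE and line ZF ⇒ U = (0, 4/33)
U = Z + t·(F−Z) with t = -7/33, so ZU:UF = t:(1−t) = -7/33:40/33

ZU:UF = -7/40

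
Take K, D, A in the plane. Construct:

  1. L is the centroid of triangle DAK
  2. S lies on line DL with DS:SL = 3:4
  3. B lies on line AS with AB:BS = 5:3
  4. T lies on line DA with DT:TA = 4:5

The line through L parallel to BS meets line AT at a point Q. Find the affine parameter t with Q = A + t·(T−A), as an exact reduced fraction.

t = -12/5

Set K = (0, 0), D = (1, 0), A = (0, 1); any affine frame gives the same invariant.
1. L is the centroid of triangle DAK ⇒ L = (1/3, 1/3)
2. S lies on line DL with DS:SL = 3:4 ⇒ S = (5/7, 1/7)
3. B lies on line AS with AB:BS = 5:3 ⇒ B = (25/56, 13/28)
4. T lies on line DA with DT:TA = 4:5 ⇒ T = (5/9, 4/9)
through L parallel to BS: direction (15/56, -9/28); meets AT at Q = (-4/3, 7/3)
Q = A + t·(T−A) with t = -12/5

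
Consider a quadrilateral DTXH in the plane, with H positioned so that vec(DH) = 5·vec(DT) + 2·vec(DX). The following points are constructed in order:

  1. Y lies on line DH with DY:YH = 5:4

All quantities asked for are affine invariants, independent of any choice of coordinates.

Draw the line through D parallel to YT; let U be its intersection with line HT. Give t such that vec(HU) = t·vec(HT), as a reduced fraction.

Work in coordinates with D = (0, 0), T = (1, 0), X = (0, 1), H = (5, 2).
1. Y lies on line DH with DY:YH = 5:4 ⇒ Y = (25/9, 10/9)
through D parallel to YT: direction (-16/9, -10/9); meets HT at U = (-4, -5/2)
U = H + t·(T−H) with t = 9/4

t = 9/4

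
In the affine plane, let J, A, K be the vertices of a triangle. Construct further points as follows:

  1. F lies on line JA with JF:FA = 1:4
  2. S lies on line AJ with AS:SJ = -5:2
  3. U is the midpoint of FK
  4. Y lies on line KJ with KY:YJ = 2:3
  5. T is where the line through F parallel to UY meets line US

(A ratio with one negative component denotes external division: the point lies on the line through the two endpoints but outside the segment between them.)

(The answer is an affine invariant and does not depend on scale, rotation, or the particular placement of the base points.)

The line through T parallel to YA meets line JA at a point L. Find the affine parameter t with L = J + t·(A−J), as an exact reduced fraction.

Choose coordinates J = (0, 0), A = (1, 0), K = (0, 1).
1. F lies on line JA with JF:FA = 1:4 ⇒ F = (1/5, 0)
2. S lies on line AJ with AS:SJ = -5:2 ⇒ S = (-2/3, 0)
3. U is the midpoint of FK ⇒ U = (1/10, 1/2)
4. Y lies on line KJ with KY:YJ = 2:3 ⇒ Y = (0, 3/5)
5. T is where the line through F parallel to UY meets line US ⇒ T = (-27/190, 13/38)
through T parallel to YA: direction (1, -3/5); meets JA at L = (122/285, 0)
L = J + t·(A−J) with t = 122/285

t = 122/285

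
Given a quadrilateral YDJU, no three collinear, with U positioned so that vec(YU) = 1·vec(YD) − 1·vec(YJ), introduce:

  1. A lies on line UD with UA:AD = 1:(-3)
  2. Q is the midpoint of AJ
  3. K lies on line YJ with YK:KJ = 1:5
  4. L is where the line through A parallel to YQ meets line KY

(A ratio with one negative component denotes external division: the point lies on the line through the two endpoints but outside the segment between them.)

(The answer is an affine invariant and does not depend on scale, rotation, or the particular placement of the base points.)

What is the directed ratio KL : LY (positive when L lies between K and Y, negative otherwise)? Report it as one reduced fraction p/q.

KL:LY = -7/6

Choose coordinates Y = (0, 0), D = (1, 0), J = (0, 1), U = (1, -1).
1. A lies on line UD with UA:AD = 1:(-3) ⇒ A = (1, -3/2)
2. Q is the midpoint of AJ ⇒ Q = (1/2, -1/4)
3. K lies on line YJ with YK:KJ = 1:5 ⇒ K = (0, 1/6)
4. L is where the line through A parallel to YQ meets line KY ⇒ L = (0, -1)
L = K + t·(Y−K) with t = 7, so KL:LY = t:(1−t) = 7:-6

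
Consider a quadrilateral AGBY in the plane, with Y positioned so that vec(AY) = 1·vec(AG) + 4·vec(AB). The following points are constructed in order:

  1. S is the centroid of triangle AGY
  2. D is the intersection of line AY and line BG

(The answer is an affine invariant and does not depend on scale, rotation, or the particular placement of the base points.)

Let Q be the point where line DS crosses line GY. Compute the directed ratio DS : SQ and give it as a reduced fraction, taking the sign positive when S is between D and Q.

DS:SQ = 7/5

Work in coordinates with A = (0, 0), G = (1, 0), B = (0, 1), Y = (1, 4).
1. S is the centroid of triangle AGY ⇒ S = (2/3, 4/3)
2. D is the intersection of line AY and line BG ⇒ D = (1/5, 4/5)
line DS meets GY at Q = (1, 12/7)
S = D + t·(Q−D) with t = 7/12, so DS:SQ = 7/12:5/12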